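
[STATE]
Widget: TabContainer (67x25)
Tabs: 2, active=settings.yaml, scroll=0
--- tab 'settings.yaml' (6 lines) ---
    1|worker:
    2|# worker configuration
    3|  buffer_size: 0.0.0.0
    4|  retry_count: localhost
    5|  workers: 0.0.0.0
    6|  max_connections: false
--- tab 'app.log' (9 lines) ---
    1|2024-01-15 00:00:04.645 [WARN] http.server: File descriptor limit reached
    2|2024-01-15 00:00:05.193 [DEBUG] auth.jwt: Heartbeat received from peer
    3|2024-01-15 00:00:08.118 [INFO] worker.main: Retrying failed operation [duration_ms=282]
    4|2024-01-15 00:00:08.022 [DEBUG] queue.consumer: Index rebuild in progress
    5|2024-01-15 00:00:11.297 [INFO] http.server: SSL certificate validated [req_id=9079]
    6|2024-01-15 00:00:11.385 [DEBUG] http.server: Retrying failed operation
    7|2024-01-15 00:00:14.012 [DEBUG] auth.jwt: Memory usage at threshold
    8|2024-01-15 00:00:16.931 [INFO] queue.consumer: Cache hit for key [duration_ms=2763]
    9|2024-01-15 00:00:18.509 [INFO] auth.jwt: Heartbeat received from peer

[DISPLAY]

[settings.yaml]│ app.log                                           
───────────────────────────────────────────────────────────────────
worker:                                                            
# worker configuration                                             
  buffer_size: 0.0.0.0                                             
  retry_count: localhost                                           
  workers: 0.0.0.0                                                 
  max_connections: false                                           
                                                                   
                                                                   
                                                                   
                                                                   
                                                                   
                                                                   
                                                                   
                                                                   
                                                                   
                                                                   
                                                                   
                                                                   
                                                                   
                                                                   
                                                                   
                                                                   
                                                                   


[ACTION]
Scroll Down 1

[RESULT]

[settings.yaml]│ app.log                                           
───────────────────────────────────────────────────────────────────
# worker configuration                                             
  buffer_size: 0.0.0.0                                             
  retry_count: localhost                                           
  workers: 0.0.0.0                                                 
  max_connections: false                                           
                                                                   
                                                                   
                                                                   
                                                                   
                                                                   
                                                                   
                                                                   
                                                                   
                                                                   
                                                                   
                                                                   
                                                                   
                                                                   
                                                                   
                                                                   
                                                                   
                                                                   
                                                                   


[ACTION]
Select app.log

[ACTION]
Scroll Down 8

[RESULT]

 settings.yaml │[app.log]                                          
───────────────────────────────────────────────────────────────────
2024-01-15 00:00:18.509 [INFO] auth.jwt: Heartbeat received from pe
                                                                   
                                                                   
                                                                   
                                                                   
                                                                   
                                                                   
                                                                   
                                                                   
                                                                   
                                                                   
                                                                   
                                                                   
                                                                   
                                                                   
                                                                   
                                                                   
                                                                   
                                                                   
                                                                   
                                                                   
                                                                   
                                                                   


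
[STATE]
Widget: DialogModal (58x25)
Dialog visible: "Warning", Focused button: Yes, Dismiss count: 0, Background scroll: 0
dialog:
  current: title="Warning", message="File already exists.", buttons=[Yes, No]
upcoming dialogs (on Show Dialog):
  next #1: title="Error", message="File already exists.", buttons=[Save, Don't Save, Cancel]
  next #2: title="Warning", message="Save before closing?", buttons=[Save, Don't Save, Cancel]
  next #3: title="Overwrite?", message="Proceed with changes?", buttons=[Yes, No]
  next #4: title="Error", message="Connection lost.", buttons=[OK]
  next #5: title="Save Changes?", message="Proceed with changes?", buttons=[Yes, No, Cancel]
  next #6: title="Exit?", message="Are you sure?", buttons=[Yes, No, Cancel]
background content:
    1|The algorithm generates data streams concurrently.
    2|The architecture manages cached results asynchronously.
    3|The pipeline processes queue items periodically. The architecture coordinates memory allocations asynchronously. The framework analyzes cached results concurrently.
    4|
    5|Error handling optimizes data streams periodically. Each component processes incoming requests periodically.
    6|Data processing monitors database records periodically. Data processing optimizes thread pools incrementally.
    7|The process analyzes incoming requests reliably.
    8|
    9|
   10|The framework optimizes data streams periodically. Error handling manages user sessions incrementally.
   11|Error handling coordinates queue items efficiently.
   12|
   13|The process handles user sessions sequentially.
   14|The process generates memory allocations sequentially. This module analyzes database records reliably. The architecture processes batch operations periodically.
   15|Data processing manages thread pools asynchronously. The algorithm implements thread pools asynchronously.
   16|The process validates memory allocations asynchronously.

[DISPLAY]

The algorithm generates data streams concurrently.        
The architecture manages cached results asynchronously.   
The pipeline processes queue items periodically. The archi
                                                          
Error handling optimizes data streams periodically. Each c
Data processing monitors database records periodically. Da
The process analyzes incoming requests reliably.          
                                                          
                                                          
The framework optimizes data streams periodically. Error h
Error handling co┌──────────────────────┐ficiently.       
                 │       Warning        │                 
The process handl│ File already exists. │ially.           
The process gener│      [Yes]  No       │sequentially. Thi
Data processing m└──────────────────────┘chronously. The a
The process validates memory allocations asynchronously.  
                                                          
                                                          
                                                          
                                                          
                                                          
                                                          
                                                          
                                                          
                                                          


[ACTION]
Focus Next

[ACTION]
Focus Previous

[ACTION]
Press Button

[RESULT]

The algorithm generates data streams concurrently.        
The architecture manages cached results asynchronously.   
The pipeline processes queue items periodically. The archi
                                                          
Error handling optimizes data streams periodically. Each c
Data processing monitors database records periodically. Da
The process analyzes incoming requests reliably.          
                                                          
                                                          
The framework optimizes data streams periodically. Error h
Error handling coordinates queue items efficiently.       
                                                          
The process handles user sessions sequentially.           
The process generates memory allocations sequentially. Thi
Data processing manages thread pools asynchronously. The a
The process validates memory allocations asynchronously.  
                                                          
                                                          
                                                          
                                                          
                                                          
                                                          
                                                          
                                                          
                                                          


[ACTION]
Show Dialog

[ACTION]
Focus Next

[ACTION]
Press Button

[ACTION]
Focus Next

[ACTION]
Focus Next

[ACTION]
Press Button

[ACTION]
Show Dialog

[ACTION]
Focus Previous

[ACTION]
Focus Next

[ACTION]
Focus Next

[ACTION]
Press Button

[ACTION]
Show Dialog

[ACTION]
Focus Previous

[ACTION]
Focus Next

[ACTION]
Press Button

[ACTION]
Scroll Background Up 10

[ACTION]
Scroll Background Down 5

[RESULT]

Data processing monitors database records periodically. Da
The process analyzes incoming requests reliably.          
                                                          
                                                          
The framework optimizes data streams periodically. Error h
Error handling coordinates queue items efficiently.       
                                                          
The process handles user sessions sequentially.           
The process generates memory allocations sequentially. Thi
Data processing manages thread pools asynchronously. The a
The process validates memory allocations asynchronously.  
                                                          
                                                          
                                                          
                                                          
                                                          
                                                          
                                                          
                                                          
                                                          
                                                          
                                                          
                                                          
                                                          
                                                          


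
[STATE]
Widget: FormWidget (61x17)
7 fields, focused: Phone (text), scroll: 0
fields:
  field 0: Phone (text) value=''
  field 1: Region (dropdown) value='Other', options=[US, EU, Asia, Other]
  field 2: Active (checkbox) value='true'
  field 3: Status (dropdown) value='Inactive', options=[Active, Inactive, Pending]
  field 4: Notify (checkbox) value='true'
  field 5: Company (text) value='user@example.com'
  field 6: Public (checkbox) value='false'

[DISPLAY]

> Phone:      [                                             ]
  Region:     [Other                                       ▼]
  Active:     [x]                                            
  Status:     [Inactive                                    ▼]
  Notify:     [x]                                            
  Company:    [user@example.com                             ]
  Public:     [ ]                                            
                                                             
                                                             
                                                             
                                                             
                                                             
                                                             
                                                             
                                                             
                                                             
                                                             


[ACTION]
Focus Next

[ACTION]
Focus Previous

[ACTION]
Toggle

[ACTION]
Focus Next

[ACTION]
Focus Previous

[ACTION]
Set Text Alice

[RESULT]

> Phone:      [Alice                                        ]
  Region:     [Other                                       ▼]
  Active:     [x]                                            
  Status:     [Inactive                                    ▼]
  Notify:     [x]                                            
  Company:    [user@example.com                             ]
  Public:     [ ]                                            
                                                             
                                                             
                                                             
                                                             
                                                             
                                                             
                                                             
                                                             
                                                             
                                                             


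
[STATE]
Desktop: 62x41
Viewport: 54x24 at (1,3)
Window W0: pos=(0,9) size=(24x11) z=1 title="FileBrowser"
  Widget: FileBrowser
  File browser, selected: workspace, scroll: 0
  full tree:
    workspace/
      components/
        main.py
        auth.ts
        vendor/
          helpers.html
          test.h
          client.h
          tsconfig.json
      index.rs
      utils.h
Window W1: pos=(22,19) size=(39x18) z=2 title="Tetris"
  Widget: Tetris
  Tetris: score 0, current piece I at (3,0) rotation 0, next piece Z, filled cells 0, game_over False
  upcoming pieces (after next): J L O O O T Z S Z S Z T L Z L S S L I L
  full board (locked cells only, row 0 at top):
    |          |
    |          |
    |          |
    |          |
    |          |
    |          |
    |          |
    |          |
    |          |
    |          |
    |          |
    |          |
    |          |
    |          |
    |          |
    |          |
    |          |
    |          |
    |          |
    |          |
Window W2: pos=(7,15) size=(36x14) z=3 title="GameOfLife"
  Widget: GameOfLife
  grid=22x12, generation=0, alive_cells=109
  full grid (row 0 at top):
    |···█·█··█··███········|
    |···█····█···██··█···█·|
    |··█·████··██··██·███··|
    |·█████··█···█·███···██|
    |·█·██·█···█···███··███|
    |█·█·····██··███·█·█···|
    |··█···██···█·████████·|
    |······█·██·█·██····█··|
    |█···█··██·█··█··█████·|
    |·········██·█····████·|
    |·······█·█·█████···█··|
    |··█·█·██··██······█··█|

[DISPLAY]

                                                      
                                                      
                                                      
                                                      
                                                      
                                                      
━━━━━━━━━━━━━━━━━━━━━━┓                               
 FileBrowser          ┃                               
──────────────────────┨                               
> [-] workspace/      ┃                               
    [+] components/   ┃                               
    index.rs          ┃                               
    ut┏━━━━━━━━━━━━━━━━━━━━━━━━━━━━━━━━━━┓            
      ┃ GameOfLife                       ┃            
      ┠──────────────────────────────────┨            
      ┃Gen: 0                            ┃            
━━━━━━┃···█····█···██··█···█·            ┃━━━━━━━━━━━━
      ┃··█·████··██··██·███··            ┃            
      ┃·█████··█···█·███···██            ┃────────────
      ┃·█·██·█···█···███··███            ┃            
      ┃█·█·····██··███·█·█···            ┃            
      ┃··█···██···█·████████·            ┃            
      ┃······█·██·█·██····█··            ┃            
      ┃█···█··██·█··█··█████·            ┃            


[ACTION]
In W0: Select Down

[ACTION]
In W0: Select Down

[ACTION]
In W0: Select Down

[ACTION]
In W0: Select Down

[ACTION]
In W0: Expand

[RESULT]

                                                      
                                                      
                                                      
                                                      
                                                      
                                                      
━━━━━━━━━━━━━━━━━━━━━━┓                               
 FileBrowser          ┃                               
──────────────────────┨                               
  [-] workspace/      ┃                               
    [+] components/   ┃                               
    index.rs          ┃                               
  > ut┏━━━━━━━━━━━━━━━━━━━━━━━━━━━━━━━━━━┓            
      ┃ GameOfLife                       ┃            
      ┠──────────────────────────────────┨            
      ┃Gen: 0                            ┃            
━━━━━━┃···█····█···██··█···█·            ┃━━━━━━━━━━━━
      ┃··█·████··██··██·███··            ┃            
      ┃·█████··█···█·███···██            ┃────────────
      ┃·█·██·█···█···███··███            ┃            
      ┃█·█·····██··███·█·█···            ┃            
      ┃··█···██···█·████████·            ┃            
      ┃······█·██·█·██····█··            ┃            
      ┃█···█··██·█··█··█████·            ┃            


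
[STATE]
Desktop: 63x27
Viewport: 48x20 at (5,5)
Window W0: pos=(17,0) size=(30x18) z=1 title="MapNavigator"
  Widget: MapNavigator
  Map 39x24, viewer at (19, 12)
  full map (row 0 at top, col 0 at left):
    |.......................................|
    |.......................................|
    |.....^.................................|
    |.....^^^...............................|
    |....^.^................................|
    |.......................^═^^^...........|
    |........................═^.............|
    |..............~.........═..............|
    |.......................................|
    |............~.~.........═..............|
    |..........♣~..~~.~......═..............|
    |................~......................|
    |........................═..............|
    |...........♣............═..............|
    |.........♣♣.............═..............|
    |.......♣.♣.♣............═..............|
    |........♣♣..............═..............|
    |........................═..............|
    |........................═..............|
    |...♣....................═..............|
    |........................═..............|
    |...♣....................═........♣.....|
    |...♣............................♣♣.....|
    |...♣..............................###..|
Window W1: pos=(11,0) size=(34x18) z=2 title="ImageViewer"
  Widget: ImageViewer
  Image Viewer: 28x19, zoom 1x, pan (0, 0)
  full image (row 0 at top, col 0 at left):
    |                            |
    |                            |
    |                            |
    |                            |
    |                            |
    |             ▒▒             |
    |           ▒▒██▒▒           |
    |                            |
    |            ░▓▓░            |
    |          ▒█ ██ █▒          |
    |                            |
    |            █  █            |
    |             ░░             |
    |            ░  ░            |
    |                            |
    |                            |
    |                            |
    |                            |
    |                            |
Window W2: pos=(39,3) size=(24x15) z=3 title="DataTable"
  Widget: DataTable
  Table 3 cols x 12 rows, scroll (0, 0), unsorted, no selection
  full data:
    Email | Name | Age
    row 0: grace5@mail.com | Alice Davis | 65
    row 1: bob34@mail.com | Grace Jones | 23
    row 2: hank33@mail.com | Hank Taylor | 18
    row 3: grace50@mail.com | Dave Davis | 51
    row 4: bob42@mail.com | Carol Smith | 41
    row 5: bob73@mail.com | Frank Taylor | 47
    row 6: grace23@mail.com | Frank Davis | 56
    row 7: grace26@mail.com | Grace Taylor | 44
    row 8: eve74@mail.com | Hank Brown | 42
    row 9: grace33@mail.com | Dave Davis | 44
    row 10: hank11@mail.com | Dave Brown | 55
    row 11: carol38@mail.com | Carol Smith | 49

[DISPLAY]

      ┃                           ┠─────────────
      ┃                           ┃Email        
      ┃                           ┃─────────────
      ┃             ▒▒            ┃grace5@mail.c
      ┃           ▒▒██▒▒          ┃bob34@mail.co
      ┃                           ┃hank33@mail.c
      ┃            ░▓▓░           ┃grace50@mail.
      ┃          ▒█ ██ █▒         ┃bob42@mail.co
      ┃                           ┃bob73@mail.co
      ┃            █  █           ┃grace23@mail.
      ┃             ░░            ┃grace26@mail.
      ┃            ░  ░           ┃eve74@mail.co
      ┗━━━━━━━━━━━━━━━━━━━━━━━━━━━┗━━━━━━━━━━━━━
                                                
                                                
                                                
                                                
                                                
                                                
                                                


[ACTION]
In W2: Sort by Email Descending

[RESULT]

      ┃                           ┠─────────────
      ┃                           ┃Email        
      ┃                           ┃─────────────
      ┃             ▒▒            ┃hank33@mail.c
      ┃           ▒▒██▒▒          ┃hank11@mail.c
      ┃                           ┃grace5@mail.c
      ┃            ░▓▓░           ┃grace50@mail.
      ┃          ▒█ ██ █▒         ┃grace33@mail.
      ┃                           ┃grace26@mail.
      ┃            █  █           ┃grace23@mail.
      ┃             ░░            ┃eve74@mail.co
      ┃            ░  ░           ┃carol38@mail.
      ┗━━━━━━━━━━━━━━━━━━━━━━━━━━━┗━━━━━━━━━━━━━
                                                
                                                
                                                
                                                
                                                
                                                
                                                


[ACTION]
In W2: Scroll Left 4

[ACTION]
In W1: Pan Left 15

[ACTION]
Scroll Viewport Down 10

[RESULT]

      ┃                           ┃─────────────
      ┃             ▒▒            ┃hank33@mail.c
      ┃           ▒▒██▒▒          ┃hank11@mail.c
      ┃                           ┃grace5@mail.c
      ┃            ░▓▓░           ┃grace50@mail.
      ┃          ▒█ ██ █▒         ┃grace33@mail.
      ┃                           ┃grace26@mail.
      ┃            █  █           ┃grace23@mail.
      ┃             ░░            ┃eve74@mail.co
      ┃            ░  ░           ┃carol38@mail.
      ┗━━━━━━━━━━━━━━━━━━━━━━━━━━━┗━━━━━━━━━━━━━
                                                
                                                
                                                
                                                
                                                
                                                
                                                
                                                
                                                


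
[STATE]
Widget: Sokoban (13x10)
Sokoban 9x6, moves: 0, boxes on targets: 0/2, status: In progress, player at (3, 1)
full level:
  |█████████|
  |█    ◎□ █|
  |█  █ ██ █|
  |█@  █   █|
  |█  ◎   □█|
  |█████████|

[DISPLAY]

█████████    
█    ◎□ █    
█  █ ██ █    
█@  █   █    
█  ◎   □█    
█████████    
Moves: 0  0/2
             
             
             


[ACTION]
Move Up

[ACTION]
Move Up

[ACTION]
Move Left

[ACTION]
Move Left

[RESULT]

█████████    
█@   ◎□ █    
█  █ ██ █    
█   █   █    
█  ◎   □█    
█████████    
Moves: 2  0/2
             
             
             


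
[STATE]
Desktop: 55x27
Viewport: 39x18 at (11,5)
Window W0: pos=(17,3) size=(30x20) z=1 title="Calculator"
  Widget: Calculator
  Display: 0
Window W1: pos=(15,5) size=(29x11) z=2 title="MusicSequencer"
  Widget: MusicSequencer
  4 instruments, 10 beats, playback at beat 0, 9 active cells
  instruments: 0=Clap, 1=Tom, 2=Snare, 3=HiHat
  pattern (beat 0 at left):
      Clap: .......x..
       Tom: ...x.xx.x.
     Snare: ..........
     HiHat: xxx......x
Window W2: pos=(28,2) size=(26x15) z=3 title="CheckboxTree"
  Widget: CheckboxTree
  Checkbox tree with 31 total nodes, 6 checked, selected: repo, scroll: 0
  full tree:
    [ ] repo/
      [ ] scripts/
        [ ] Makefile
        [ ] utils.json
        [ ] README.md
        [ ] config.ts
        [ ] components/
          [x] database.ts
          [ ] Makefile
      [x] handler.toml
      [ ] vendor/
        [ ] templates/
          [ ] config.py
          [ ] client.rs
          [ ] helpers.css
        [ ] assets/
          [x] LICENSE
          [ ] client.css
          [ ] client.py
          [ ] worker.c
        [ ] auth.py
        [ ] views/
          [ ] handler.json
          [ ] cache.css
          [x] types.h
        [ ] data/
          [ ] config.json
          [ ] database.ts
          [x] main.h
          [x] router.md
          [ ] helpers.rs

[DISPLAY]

    ┏━━━━━━━━━━━━┃>[-] repo/           
    ┃ MusicSequen┃   [-] scripts/      
    ┠────────────┃     [ ] Makefile    
    ┃      ▼12345┃     [ ] utils.json  
    ┃  Clap······┃     [ ] README.md   
    ┃   Tom···█·█┃     [ ] config.ts   
    ┃ Snare······┃     [-] components/ 
    ┃ HiHat███···┃       [x] database.t
    ┃            ┃       [ ] Makefile  
    ┃            ┃   [x] handler.toml  
    ┗━━━━━━━━━━━━┃   [-] vendor/       
      ┃│ C │ MC│ ┗━━━━━━━━━━━━━━━━━━━━━
      ┃└───┴───┴───┴───┘           ┃   
      ┃                            ┃   
      ┃                            ┃   
      ┃                            ┃   
      ┃                            ┃   
      ┗━━━━━━━━━━━━━━━━━━━━━━━━━━━━┛   


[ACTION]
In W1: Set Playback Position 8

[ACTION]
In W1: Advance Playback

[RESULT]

    ┏━━━━━━━━━━━━┃>[-] repo/           
    ┃ MusicSequen┃   [-] scripts/      
    ┠────────────┃     [ ] Makefile    
    ┃      012345┃     [ ] utils.json  
    ┃  Clap······┃     [ ] README.md   
    ┃   Tom···█·█┃     [ ] config.ts   
    ┃ Snare······┃     [-] components/ 
    ┃ HiHat███···┃       [x] database.t
    ┃            ┃       [ ] Makefile  
    ┃            ┃   [x] handler.toml  
    ┗━━━━━━━━━━━━┃   [-] vendor/       
      ┃│ C │ MC│ ┗━━━━━━━━━━━━━━━━━━━━━
      ┃└───┴───┴───┴───┘           ┃   
      ┃                            ┃   
      ┃                            ┃   
      ┃                            ┃   
      ┃                            ┃   
      ┗━━━━━━━━━━━━━━━━━━━━━━━━━━━━┛   


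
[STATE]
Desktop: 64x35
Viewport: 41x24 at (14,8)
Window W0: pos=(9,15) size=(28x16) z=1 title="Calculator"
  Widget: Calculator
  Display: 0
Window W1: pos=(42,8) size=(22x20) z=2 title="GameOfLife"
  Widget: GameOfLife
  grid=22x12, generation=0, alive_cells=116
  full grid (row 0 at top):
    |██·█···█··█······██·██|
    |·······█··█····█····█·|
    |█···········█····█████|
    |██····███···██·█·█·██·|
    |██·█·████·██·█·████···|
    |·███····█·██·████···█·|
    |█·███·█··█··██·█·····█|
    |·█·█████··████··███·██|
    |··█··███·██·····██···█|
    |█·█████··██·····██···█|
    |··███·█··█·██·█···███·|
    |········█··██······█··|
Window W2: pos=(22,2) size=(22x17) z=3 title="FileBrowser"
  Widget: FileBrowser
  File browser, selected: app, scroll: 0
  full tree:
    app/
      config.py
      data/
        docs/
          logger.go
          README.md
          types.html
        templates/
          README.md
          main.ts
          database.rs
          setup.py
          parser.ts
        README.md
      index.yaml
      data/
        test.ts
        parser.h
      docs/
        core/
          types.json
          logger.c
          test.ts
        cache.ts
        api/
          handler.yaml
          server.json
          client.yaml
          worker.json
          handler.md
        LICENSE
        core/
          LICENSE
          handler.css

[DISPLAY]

        ┃    index.yaml      ┃━━━━━━━━━━━
        ┃    [+] data/       ┃GameOfLife 
        ┃    [+] docs/       ┃───────────
        ┃                    ┃en: 0      
        ┃                    ┃·█···█··█··
        ┃                    ┃·····█··█··
        ┃                    ┃··········█
━━━━━━━━┃                    ┃····███···█
culator ┃                    ┃·█·████·██·
────────┃                    ┃██····█·██·
        ┗━━━━━━━━━━━━━━━━━━━━┛███·█··█··█
┬───┬───┬───┐         ┃     ┃█·█████··███
│ 8 │ 9 │ ÷ │         ┃     ┃·█··███·██··
┼───┼───┼───┤         ┃     ┃·█████··██··
│ 5 │ 6 │ × │         ┃     ┃·███·█··█·██
┼───┼───┼───┤         ┃     ┃·······█··██
│ 2 │ 3 │ - │         ┃     ┃            
┼───┼───┼───┤         ┃     ┃            
│ . │ = │ + │         ┃     ┃            
┼───┼───┼───┤         ┃     ┗━━━━━━━━━━━━
│ MC│ MR│ M+│         ┃                  
┴───┴───┴───┘         ┃                  
━━━━━━━━━━━━━━━━━━━━━━┛                  
                                         


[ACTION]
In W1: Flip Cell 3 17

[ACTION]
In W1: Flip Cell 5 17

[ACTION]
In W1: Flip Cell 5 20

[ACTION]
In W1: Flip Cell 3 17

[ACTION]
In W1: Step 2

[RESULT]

        ┃    index.yaml      ┃━━━━━━━━━━━
        ┃    [+] data/       ┃GameOfLife 
        ┃    [+] docs/       ┃───────────
        ┃                    ┃en: 2      
        ┃                    ┃···········
        ┃                    ┃·········█·
        ┃                    ┃█····█████·
━━━━━━━━┃                    ┃██·███████·
culator ┃                    ┃·███··█····
────────┃                    ┃··██·██····
        ┗━━━━━━━━━━━━━━━━━━━━┛·····███···
┬───┬───┬───┐         ┃     ┃············
│ 8 │ 9 │ ÷ │         ┃     ┃············
┼───┼───┼───┤         ┃     ┃······██···█
│ 5 │ 6 │ × │         ┃     ┃·█····████··
┼───┼───┼───┤         ┃     ┃·█····█████·
│ 2 │ 3 │ - │         ┃     ┃            
┼───┼───┼───┤         ┃     ┃            
│ . │ = │ + │         ┃     ┃            
┼───┼───┼───┤         ┃     ┗━━━━━━━━━━━━
│ MC│ MR│ M+│         ┃                  
┴───┴───┴───┘         ┃                  
━━━━━━━━━━━━━━━━━━━━━━┛                  
                                         


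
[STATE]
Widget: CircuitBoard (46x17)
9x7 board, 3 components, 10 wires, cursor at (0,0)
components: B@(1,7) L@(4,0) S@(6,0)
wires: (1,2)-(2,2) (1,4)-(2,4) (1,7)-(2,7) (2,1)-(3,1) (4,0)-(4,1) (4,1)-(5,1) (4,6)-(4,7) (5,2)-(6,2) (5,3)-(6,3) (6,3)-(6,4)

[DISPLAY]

   0 1 2 3 4 5 6 7 8                          
0  [.]                                        
                                              
1           ·       ·           B             
            │       │           │             
2       ·   ·       ·           ·             
        │                                     
3       ·                                     
                                              
4   L ─ ·                   · ─ ·             
        │                                     
5       ·   ·   ·                             
            │   │                             
6   S       ·   · ─ ·                         
Cursor: (0,0)                                 
                                              
                                              


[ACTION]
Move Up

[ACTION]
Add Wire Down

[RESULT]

   0 1 2 3 4 5 6 7 8                          
0  [.]                                        
    │                                         
1   ·       ·       ·           B             
            │       │           │             
2       ·   ·       ·           ·             
        │                                     
3       ·                                     
                                              
4   L ─ ·                   · ─ ·             
        │                                     
5       ·   ·   ·                             
            │   │                             
6   S       ·   · ─ ·                         
Cursor: (0,0)                                 
                                              
                                              


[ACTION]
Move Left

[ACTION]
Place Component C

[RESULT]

   0 1 2 3 4 5 6 7 8                          
0  [C]                                        
    │                                         
1   ·       ·       ·           B             
            │       │           │             
2       ·   ·       ·           ·             
        │                                     
3       ·                                     
                                              
4   L ─ ·                   · ─ ·             
        │                                     
5       ·   ·   ·                             
            │   │                             
6   S       ·   · ─ ·                         
Cursor: (0,0)                                 
                                              
                                              
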